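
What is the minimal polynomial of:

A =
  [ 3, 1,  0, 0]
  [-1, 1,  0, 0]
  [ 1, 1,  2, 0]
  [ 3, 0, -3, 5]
x^3 - 9*x^2 + 24*x - 20

The characteristic polynomial is χ_A(x) = (x - 5)*(x - 2)^3, so the eigenvalues are known. The minimal polynomial is
  m_A(x) = Π_λ (x − λ)^{k_λ}
where k_λ is the size of the *largest* Jordan block for λ (equivalently, the smallest k with (A − λI)^k v = 0 for every generalised eigenvector v of λ).

  λ = 2: largest Jordan block has size 2, contributing (x − 2)^2
  λ = 5: largest Jordan block has size 1, contributing (x − 5)

So m_A(x) = (x - 5)*(x - 2)^2 = x^3 - 9*x^2 + 24*x - 20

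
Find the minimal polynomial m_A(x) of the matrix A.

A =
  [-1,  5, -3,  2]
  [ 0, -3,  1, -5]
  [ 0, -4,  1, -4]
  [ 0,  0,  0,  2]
x^4 + x^3 - 3*x^2 - 5*x - 2

The characteristic polynomial is χ_A(x) = (x - 2)*(x + 1)^3, so the eigenvalues are known. The minimal polynomial is
  m_A(x) = Π_λ (x − λ)^{k_λ}
where k_λ is the size of the *largest* Jordan block for λ (equivalently, the smallest k with (A − λI)^k v = 0 for every generalised eigenvector v of λ).

  λ = -1: largest Jordan block has size 3, contributing (x + 1)^3
  λ = 2: largest Jordan block has size 1, contributing (x − 2)

So m_A(x) = (x - 2)*(x + 1)^3 = x^4 + x^3 - 3*x^2 - 5*x - 2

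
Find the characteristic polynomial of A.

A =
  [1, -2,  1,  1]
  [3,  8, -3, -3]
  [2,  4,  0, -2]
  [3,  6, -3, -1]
x^4 - 8*x^3 + 24*x^2 - 32*x + 16

Expanding det(x·I − A) (e.g. by cofactor expansion or by noting that A is similar to its Jordan form J, which has the same characteristic polynomial as A) gives
  χ_A(x) = x^4 - 8*x^3 + 24*x^2 - 32*x + 16
which factors as (x - 2)^4. The eigenvalues (with algebraic multiplicities) are λ = 2 with multiplicity 4.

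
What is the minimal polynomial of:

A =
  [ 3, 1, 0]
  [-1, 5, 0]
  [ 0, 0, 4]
x^2 - 8*x + 16

The characteristic polynomial is χ_A(x) = (x - 4)^3, so the eigenvalues are known. The minimal polynomial is
  m_A(x) = Π_λ (x − λ)^{k_λ}
where k_λ is the size of the *largest* Jordan block for λ (equivalently, the smallest k with (A − λI)^k v = 0 for every generalised eigenvector v of λ).

  λ = 4: largest Jordan block has size 2, contributing (x − 4)^2

So m_A(x) = (x - 4)^2 = x^2 - 8*x + 16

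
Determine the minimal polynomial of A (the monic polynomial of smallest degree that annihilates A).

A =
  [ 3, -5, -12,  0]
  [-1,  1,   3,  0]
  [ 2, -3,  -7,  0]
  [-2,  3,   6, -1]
x^3 + 3*x^2 + 3*x + 1

The characteristic polynomial is χ_A(x) = (x + 1)^4, so the eigenvalues are known. The minimal polynomial is
  m_A(x) = Π_λ (x − λ)^{k_λ}
where k_λ is the size of the *largest* Jordan block for λ (equivalently, the smallest k with (A − λI)^k v = 0 for every generalised eigenvector v of λ).

  λ = -1: largest Jordan block has size 3, contributing (x + 1)^3

So m_A(x) = (x + 1)^3 = x^3 + 3*x^2 + 3*x + 1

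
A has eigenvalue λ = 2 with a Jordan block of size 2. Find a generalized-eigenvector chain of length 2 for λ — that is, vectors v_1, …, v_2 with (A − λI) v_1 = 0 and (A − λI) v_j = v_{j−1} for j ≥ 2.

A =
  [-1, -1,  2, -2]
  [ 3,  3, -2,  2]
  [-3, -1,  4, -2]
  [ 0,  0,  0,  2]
A Jordan chain for λ = 2 of length 2:
v_1 = (-3, 3, -3, 0)ᵀ
v_2 = (1, 0, 0, 0)ᵀ

Let N = A − (2)·I. We want v_2 with N^2 v_2 = 0 but N^1 v_2 ≠ 0; then v_{j-1} := N · v_j for j = 2, …, 2.

Pick v_2 = (1, 0, 0, 0)ᵀ.
Then v_1 = N · v_2 = (-3, 3, -3, 0)ᵀ.

Sanity check: (A − (2)·I) v_1 = (0, 0, 0, 0)ᵀ = 0. ✓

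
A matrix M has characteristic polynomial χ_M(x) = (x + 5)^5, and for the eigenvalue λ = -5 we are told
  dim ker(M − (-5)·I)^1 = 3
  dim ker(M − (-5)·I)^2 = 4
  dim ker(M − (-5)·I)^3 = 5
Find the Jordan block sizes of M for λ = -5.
Block sizes for λ = -5: [3, 1, 1]

From the dimensions of kernels of powers, the number of Jordan blocks of size at least j is d_j − d_{j−1} where d_j = dim ker(N^j) (with d_0 = 0). Computing the differences gives [3, 1, 1].
The number of blocks of size exactly k is (#blocks of size ≥ k) − (#blocks of size ≥ k + 1), so the partition is: 2 block(s) of size 1, 1 block(s) of size 3.
In nonincreasing order the block sizes are [3, 1, 1].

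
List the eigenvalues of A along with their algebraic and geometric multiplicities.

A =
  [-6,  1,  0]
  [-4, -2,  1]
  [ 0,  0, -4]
λ = -4: alg = 3, geom = 1

Step 1 — factor the characteristic polynomial to read off the algebraic multiplicities:
  χ_A(x) = (x + 4)^3

Step 2 — compute geometric multiplicities via the rank-nullity identity g(λ) = n − rank(A − λI):
  rank(A − (-4)·I) = 2, so dim ker(A − (-4)·I) = n − 2 = 1

Summary:
  λ = -4: algebraic multiplicity = 3, geometric multiplicity = 1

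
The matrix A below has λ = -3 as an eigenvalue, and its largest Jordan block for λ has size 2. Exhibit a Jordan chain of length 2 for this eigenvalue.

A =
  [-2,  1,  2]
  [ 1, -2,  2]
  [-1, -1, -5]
A Jordan chain for λ = -3 of length 2:
v_1 = (1, 1, -1)ᵀ
v_2 = (1, 0, 0)ᵀ

Let N = A − (-3)·I. We want v_2 with N^2 v_2 = 0 but N^1 v_2 ≠ 0; then v_{j-1} := N · v_j for j = 2, …, 2.

Pick v_2 = (1, 0, 0)ᵀ.
Then v_1 = N · v_2 = (1, 1, -1)ᵀ.

Sanity check: (A − (-3)·I) v_1 = (0, 0, 0)ᵀ = 0. ✓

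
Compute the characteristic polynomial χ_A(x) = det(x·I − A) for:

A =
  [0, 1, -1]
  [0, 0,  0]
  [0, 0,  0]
x^3

Expanding det(x·I − A) (e.g. by cofactor expansion or by noting that A is similar to its Jordan form J, which has the same characteristic polynomial as A) gives
  χ_A(x) = x^3
which factors as x^3. The eigenvalues (with algebraic multiplicities) are λ = 0 with multiplicity 3.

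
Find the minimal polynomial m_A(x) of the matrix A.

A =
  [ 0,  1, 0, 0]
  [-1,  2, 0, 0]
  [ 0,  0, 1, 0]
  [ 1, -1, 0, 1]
x^2 - 2*x + 1

The characteristic polynomial is χ_A(x) = (x - 1)^4, so the eigenvalues are known. The minimal polynomial is
  m_A(x) = Π_λ (x − λ)^{k_λ}
where k_λ is the size of the *largest* Jordan block for λ (equivalently, the smallest k with (A − λI)^k v = 0 for every generalised eigenvector v of λ).

  λ = 1: largest Jordan block has size 2, contributing (x − 1)^2

So m_A(x) = (x - 1)^2 = x^2 - 2*x + 1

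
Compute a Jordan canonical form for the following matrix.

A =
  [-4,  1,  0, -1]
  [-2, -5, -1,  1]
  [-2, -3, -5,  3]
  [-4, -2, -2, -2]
J_3(-4) ⊕ J_1(-4)

The characteristic polynomial is
  det(x·I − A) = x^4 + 16*x^3 + 96*x^2 + 256*x + 256 = (x + 4)^4

Eigenvalues and multiplicities (the geometric multiplicity of λ is n − rank(A − λI), which equals the number of Jordan blocks for λ):
  λ = -4: algebraic multiplicity = 4, geometric multiplicity = 2

Determining the block sizes for each eigenvalue:
  λ = -4: with am = 4 and gm = 2, the partition is not yet determined (e.g. several partitions of 4 into 2 parts exist). Let N = A − (-4)·I. Computing rank(N^1) = 2, rank(N^2) = 1, rank(N^3) = 0; the number of blocks of size ≥ j is rank(N^{j−1}) − rank(N^j), giving [2, 1, 1]. So we have 1 block(s) of size 3, 1 block(s) of size 1 → block sizes [3, 1]

Assembling the blocks gives a Jordan form
J =
  [-4,  1,  0,  0]
  [ 0, -4,  1,  0]
  [ 0,  0, -4,  0]
  [ 0,  0,  0, -4]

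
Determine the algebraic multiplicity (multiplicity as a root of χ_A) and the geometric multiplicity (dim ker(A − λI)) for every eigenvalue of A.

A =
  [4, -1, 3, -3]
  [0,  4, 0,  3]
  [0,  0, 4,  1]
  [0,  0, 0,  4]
λ = 4: alg = 4, geom = 2

Step 1 — factor the characteristic polynomial to read off the algebraic multiplicities:
  χ_A(x) = (x - 4)^4

Step 2 — compute geometric multiplicities via the rank-nullity identity g(λ) = n − rank(A − λI):
  rank(A − (4)·I) = 2, so dim ker(A − (4)·I) = n − 2 = 2

Summary:
  λ = 4: algebraic multiplicity = 4, geometric multiplicity = 2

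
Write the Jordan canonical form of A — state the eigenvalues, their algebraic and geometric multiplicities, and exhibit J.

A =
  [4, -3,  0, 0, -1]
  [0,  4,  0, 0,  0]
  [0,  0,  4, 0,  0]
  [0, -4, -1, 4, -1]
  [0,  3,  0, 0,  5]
J_2(4) ⊕ J_1(4) ⊕ J_1(4) ⊕ J_1(5)

The characteristic polynomial is
  det(x·I − A) = x^5 - 21*x^4 + 176*x^3 - 736*x^2 + 1536*x - 1280 = (x - 5)*(x - 4)^4

Eigenvalues and multiplicities (the geometric multiplicity of λ is n − rank(A − λI), which equals the number of Jordan blocks for λ):
  λ = 4: algebraic multiplicity = 4, geometric multiplicity = 3
  λ = 5: algebraic multiplicity = 1, geometric multiplicity = 1

Determining the block sizes for each eigenvalue:
  λ = 4: 3 blocks summing to 4 forces exactly one block of size 2 and the rest size 1 → block sizes [2, 1, 1]
  λ = 5: one block (gm = 1), so the single block has size am = 1 → block sizes [1]

Assembling the blocks gives a Jordan form
J =
  [4, 1, 0, 0, 0]
  [0, 4, 0, 0, 0]
  [0, 0, 4, 0, 0]
  [0, 0, 0, 4, 0]
  [0, 0, 0, 0, 5]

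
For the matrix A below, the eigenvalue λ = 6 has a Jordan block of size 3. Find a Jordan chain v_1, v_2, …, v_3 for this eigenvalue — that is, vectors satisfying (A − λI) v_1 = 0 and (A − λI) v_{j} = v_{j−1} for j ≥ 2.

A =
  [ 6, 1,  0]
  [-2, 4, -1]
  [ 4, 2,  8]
A Jordan chain for λ = 6 of length 3:
v_1 = (-2, 0, 4)ᵀ
v_2 = (0, -2, 4)ᵀ
v_3 = (1, 0, 0)ᵀ

Let N = A − (6)·I. We want v_3 with N^3 v_3 = 0 but N^2 v_3 ≠ 0; then v_{j-1} := N · v_j for j = 3, …, 2.

Pick v_3 = (1, 0, 0)ᵀ.
Then v_2 = N · v_3 = (0, -2, 4)ᵀ.
Then v_1 = N · v_2 = (-2, 0, 4)ᵀ.

Sanity check: (A − (6)·I) v_1 = (0, 0, 0)ᵀ = 0. ✓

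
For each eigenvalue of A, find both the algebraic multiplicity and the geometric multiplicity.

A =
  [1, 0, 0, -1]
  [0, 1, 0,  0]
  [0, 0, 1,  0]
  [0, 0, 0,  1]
λ = 1: alg = 4, geom = 3

Step 1 — factor the characteristic polynomial to read off the algebraic multiplicities:
  χ_A(x) = (x - 1)^4

Step 2 — compute geometric multiplicities via the rank-nullity identity g(λ) = n − rank(A − λI):
  rank(A − (1)·I) = 1, so dim ker(A − (1)·I) = n − 1 = 3

Summary:
  λ = 1: algebraic multiplicity = 4, geometric multiplicity = 3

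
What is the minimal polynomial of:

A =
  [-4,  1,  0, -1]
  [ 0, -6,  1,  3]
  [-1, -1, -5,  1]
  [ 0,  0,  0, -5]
x^3 + 15*x^2 + 75*x + 125

The characteristic polynomial is χ_A(x) = (x + 5)^4, so the eigenvalues are known. The minimal polynomial is
  m_A(x) = Π_λ (x − λ)^{k_λ}
where k_λ is the size of the *largest* Jordan block for λ (equivalently, the smallest k with (A − λI)^k v = 0 for every generalised eigenvector v of λ).

  λ = -5: largest Jordan block has size 3, contributing (x + 5)^3

So m_A(x) = (x + 5)^3 = x^3 + 15*x^2 + 75*x + 125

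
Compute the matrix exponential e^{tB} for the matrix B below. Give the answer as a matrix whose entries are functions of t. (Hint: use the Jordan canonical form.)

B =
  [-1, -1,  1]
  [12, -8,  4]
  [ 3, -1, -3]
e^{tB} =
  [3*t*exp(-4*t) + exp(-4*t), -t*exp(-4*t), t*exp(-4*t)]
  [12*t*exp(-4*t), -4*t*exp(-4*t) + exp(-4*t), 4*t*exp(-4*t)]
  [3*t*exp(-4*t), -t*exp(-4*t), t*exp(-4*t) + exp(-4*t)]

Strategy: write B = P · J · P⁻¹ where J is a Jordan canonical form, so e^{tB} = P · e^{tJ} · P⁻¹, and e^{tJ} can be computed block-by-block.

B has Jordan form
J =
  [-4,  1,  0]
  [ 0, -4,  0]
  [ 0,  0, -4]
(up to reordering of blocks).

Per-block formulas:
  For a 1×1 block at λ = -4: exp(t · [-4]) = [e^(-4t)].
  For a 2×2 Jordan block J_2(-4): exp(t · J_2(-4)) = e^(-4t)·(I + t·N), where N is the 2×2 nilpotent shift.

After assembling e^{tJ} and conjugating by P, we get:

e^{tB} =
  [3*t*exp(-4*t) + exp(-4*t), -t*exp(-4*t), t*exp(-4*t)]
  [12*t*exp(-4*t), -4*t*exp(-4*t) + exp(-4*t), 4*t*exp(-4*t)]
  [3*t*exp(-4*t), -t*exp(-4*t), t*exp(-4*t) + exp(-4*t)]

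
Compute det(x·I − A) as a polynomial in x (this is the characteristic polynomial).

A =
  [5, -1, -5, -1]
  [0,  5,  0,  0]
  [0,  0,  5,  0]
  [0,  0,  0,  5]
x^4 - 20*x^3 + 150*x^2 - 500*x + 625

Expanding det(x·I − A) (e.g. by cofactor expansion or by noting that A is similar to its Jordan form J, which has the same characteristic polynomial as A) gives
  χ_A(x) = x^4 - 20*x^3 + 150*x^2 - 500*x + 625
which factors as (x - 5)^4. The eigenvalues (with algebraic multiplicities) are λ = 5 with multiplicity 4.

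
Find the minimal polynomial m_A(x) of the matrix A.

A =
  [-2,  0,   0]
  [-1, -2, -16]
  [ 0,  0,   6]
x^3 - 2*x^2 - 20*x - 24

The characteristic polynomial is χ_A(x) = (x - 6)*(x + 2)^2, so the eigenvalues are known. The minimal polynomial is
  m_A(x) = Π_λ (x − λ)^{k_λ}
where k_λ is the size of the *largest* Jordan block for λ (equivalently, the smallest k with (A − λI)^k v = 0 for every generalised eigenvector v of λ).

  λ = -2: largest Jordan block has size 2, contributing (x + 2)^2
  λ = 6: largest Jordan block has size 1, contributing (x − 6)

So m_A(x) = (x - 6)*(x + 2)^2 = x^3 - 2*x^2 - 20*x - 24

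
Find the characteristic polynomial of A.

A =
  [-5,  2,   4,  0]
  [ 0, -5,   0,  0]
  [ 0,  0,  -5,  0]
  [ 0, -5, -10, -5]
x^4 + 20*x^3 + 150*x^2 + 500*x + 625

Expanding det(x·I − A) (e.g. by cofactor expansion or by noting that A is similar to its Jordan form J, which has the same characteristic polynomial as A) gives
  χ_A(x) = x^4 + 20*x^3 + 150*x^2 + 500*x + 625
which factors as (x + 5)^4. The eigenvalues (with algebraic multiplicities) are λ = -5 with multiplicity 4.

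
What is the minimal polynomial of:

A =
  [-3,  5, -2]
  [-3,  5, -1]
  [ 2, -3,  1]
x^3 - 3*x^2 + 3*x - 1

The characteristic polynomial is χ_A(x) = (x - 1)^3, so the eigenvalues are known. The minimal polynomial is
  m_A(x) = Π_λ (x − λ)^{k_λ}
where k_λ is the size of the *largest* Jordan block for λ (equivalently, the smallest k with (A − λI)^k v = 0 for every generalised eigenvector v of λ).

  λ = 1: largest Jordan block has size 3, contributing (x − 1)^3

So m_A(x) = (x - 1)^3 = x^3 - 3*x^2 + 3*x - 1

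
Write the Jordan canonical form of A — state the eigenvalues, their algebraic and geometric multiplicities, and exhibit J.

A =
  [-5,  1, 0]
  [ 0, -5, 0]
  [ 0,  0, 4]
J_2(-5) ⊕ J_1(4)

The characteristic polynomial is
  det(x·I − A) = x^3 + 6*x^2 - 15*x - 100 = (x - 4)*(x + 5)^2

Eigenvalues and multiplicities (the geometric multiplicity of λ is n − rank(A − λI), which equals the number of Jordan blocks for λ):
  λ = -5: algebraic multiplicity = 2, geometric multiplicity = 1
  λ = 4: algebraic multiplicity = 1, geometric multiplicity = 1

Determining the block sizes for each eigenvalue:
  λ = -5: one block (gm = 1), so the single block has size am = 2 → block sizes [2]
  λ = 4: one block (gm = 1), so the single block has size am = 1 → block sizes [1]

Assembling the blocks gives a Jordan form
J =
  [-5,  1, 0]
  [ 0, -5, 0]
  [ 0,  0, 4]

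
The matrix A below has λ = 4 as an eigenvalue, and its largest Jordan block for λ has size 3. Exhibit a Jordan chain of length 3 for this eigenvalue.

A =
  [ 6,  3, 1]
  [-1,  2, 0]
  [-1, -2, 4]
A Jordan chain for λ = 4 of length 3:
v_1 = (-2, 1, 1)ᵀ
v_2 = (3, -2, -2)ᵀ
v_3 = (0, 1, 0)ᵀ

Let N = A − (4)·I. We want v_3 with N^3 v_3 = 0 but N^2 v_3 ≠ 0; then v_{j-1} := N · v_j for j = 3, …, 2.

Pick v_3 = (0, 1, 0)ᵀ.
Then v_2 = N · v_3 = (3, -2, -2)ᵀ.
Then v_1 = N · v_2 = (-2, 1, 1)ᵀ.

Sanity check: (A − (4)·I) v_1 = (0, 0, 0)ᵀ = 0. ✓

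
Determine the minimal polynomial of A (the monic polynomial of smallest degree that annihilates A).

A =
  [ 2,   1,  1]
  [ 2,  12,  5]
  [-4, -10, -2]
x^3 - 12*x^2 + 48*x - 64

The characteristic polynomial is χ_A(x) = (x - 4)^3, so the eigenvalues are known. The minimal polynomial is
  m_A(x) = Π_λ (x − λ)^{k_λ}
where k_λ is the size of the *largest* Jordan block for λ (equivalently, the smallest k with (A − λI)^k v = 0 for every generalised eigenvector v of λ).

  λ = 4: largest Jordan block has size 3, contributing (x − 4)^3

So m_A(x) = (x - 4)^3 = x^3 - 12*x^2 + 48*x - 64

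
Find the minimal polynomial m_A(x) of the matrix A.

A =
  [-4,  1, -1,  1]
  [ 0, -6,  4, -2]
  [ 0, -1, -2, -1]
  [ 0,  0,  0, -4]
x^3 + 12*x^2 + 48*x + 64

The characteristic polynomial is χ_A(x) = (x + 4)^4, so the eigenvalues are known. The minimal polynomial is
  m_A(x) = Π_λ (x − λ)^{k_λ}
where k_λ is the size of the *largest* Jordan block for λ (equivalently, the smallest k with (A − λI)^k v = 0 for every generalised eigenvector v of λ).

  λ = -4: largest Jordan block has size 3, contributing (x + 4)^3

So m_A(x) = (x + 4)^3 = x^3 + 12*x^2 + 48*x + 64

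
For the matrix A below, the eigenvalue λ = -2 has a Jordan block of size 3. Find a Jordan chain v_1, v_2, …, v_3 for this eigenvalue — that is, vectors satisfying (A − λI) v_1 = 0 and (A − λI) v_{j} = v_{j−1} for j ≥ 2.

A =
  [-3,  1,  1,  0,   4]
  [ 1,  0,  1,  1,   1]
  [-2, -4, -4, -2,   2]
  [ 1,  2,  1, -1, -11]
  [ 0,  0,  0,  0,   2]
A Jordan chain for λ = -2 of length 3:
v_1 = (-3, 3, -6, 3, 0)ᵀ
v_2 = (1, 2, -4, 2, 0)ᵀ
v_3 = (0, 1, 0, 0, 0)ᵀ

Let N = A − (-2)·I. We want v_3 with N^3 v_3 = 0 but N^2 v_3 ≠ 0; then v_{j-1} := N · v_j for j = 3, …, 2.

Pick v_3 = (0, 1, 0, 0, 0)ᵀ.
Then v_2 = N · v_3 = (1, 2, -4, 2, 0)ᵀ.
Then v_1 = N · v_2 = (-3, 3, -6, 3, 0)ᵀ.

Sanity check: (A − (-2)·I) v_1 = (0, 0, 0, 0, 0)ᵀ = 0. ✓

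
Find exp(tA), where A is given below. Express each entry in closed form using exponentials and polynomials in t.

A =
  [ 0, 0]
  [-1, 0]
e^{tA} =
  [1, 0]
  [-t, 1]

Strategy: write A = P · J · P⁻¹ where J is a Jordan canonical form, so e^{tA} = P · e^{tJ} · P⁻¹, and e^{tJ} can be computed block-by-block.

A has Jordan form
J =
  [0, 1]
  [0, 0]
(up to reordering of blocks).

Per-block formulas:
  For a 2×2 Jordan block J_2(0): exp(t · J_2(0)) = e^(0t)·(I + t·N), where N is the 2×2 nilpotent shift.

After assembling e^{tJ} and conjugating by P, we get:

e^{tA} =
  [1, 0]
  [-t, 1]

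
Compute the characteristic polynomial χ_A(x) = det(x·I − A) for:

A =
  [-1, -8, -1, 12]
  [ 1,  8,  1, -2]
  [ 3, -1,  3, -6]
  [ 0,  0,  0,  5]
x^4 - 15*x^3 + 75*x^2 - 125*x

Expanding det(x·I − A) (e.g. by cofactor expansion or by noting that A is similar to its Jordan form J, which has the same characteristic polynomial as A) gives
  χ_A(x) = x^4 - 15*x^3 + 75*x^2 - 125*x
which factors as x*(x - 5)^3. The eigenvalues (with algebraic multiplicities) are λ = 0 with multiplicity 1, λ = 5 with multiplicity 3.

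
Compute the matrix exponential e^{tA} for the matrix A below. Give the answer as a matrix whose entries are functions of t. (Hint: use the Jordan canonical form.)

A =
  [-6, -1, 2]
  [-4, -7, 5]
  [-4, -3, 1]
e^{tA} =
  [-2*t*exp(-4*t) + exp(-4*t), -t^2*exp(-4*t)/2 - t*exp(-4*t), t^2*exp(-4*t)/2 + 2*t*exp(-4*t)]
  [-4*t*exp(-4*t), -t^2*exp(-4*t) - 3*t*exp(-4*t) + exp(-4*t), t^2*exp(-4*t) + 5*t*exp(-4*t)]
  [-4*t*exp(-4*t), -t^2*exp(-4*t) - 3*t*exp(-4*t), t^2*exp(-4*t) + 5*t*exp(-4*t) + exp(-4*t)]

Strategy: write A = P · J · P⁻¹ where J is a Jordan canonical form, so e^{tA} = P · e^{tJ} · P⁻¹, and e^{tJ} can be computed block-by-block.

A has Jordan form
J =
  [-4,  1,  0]
  [ 0, -4,  1]
  [ 0,  0, -4]
(up to reordering of blocks).

Per-block formulas:
  For a 3×3 Jordan block J_3(-4): exp(t · J_3(-4)) = e^(-4t)·(I + t·N + (t^2/2)·N^2), where N is the 3×3 nilpotent shift.

After assembling e^{tJ} and conjugating by P, we get:

e^{tA} =
  [-2*t*exp(-4*t) + exp(-4*t), -t^2*exp(-4*t)/2 - t*exp(-4*t), t^2*exp(-4*t)/2 + 2*t*exp(-4*t)]
  [-4*t*exp(-4*t), -t^2*exp(-4*t) - 3*t*exp(-4*t) + exp(-4*t), t^2*exp(-4*t) + 5*t*exp(-4*t)]
  [-4*t*exp(-4*t), -t^2*exp(-4*t) - 3*t*exp(-4*t), t^2*exp(-4*t) + 5*t*exp(-4*t) + exp(-4*t)]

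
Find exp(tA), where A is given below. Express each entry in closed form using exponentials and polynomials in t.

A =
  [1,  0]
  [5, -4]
e^{tA} =
  [exp(t), 0]
  [exp(t) - exp(-4*t), exp(-4*t)]

Strategy: write A = P · J · P⁻¹ where J is a Jordan canonical form, so e^{tA} = P · e^{tJ} · P⁻¹, and e^{tJ} can be computed block-by-block.

A has Jordan form
J =
  [-4, 0]
  [ 0, 1]
(up to reordering of blocks).

Per-block formulas:
  For a 1×1 block at λ = 1: exp(t · [1]) = [e^(1t)].
  For a 1×1 block at λ = -4: exp(t · [-4]) = [e^(-4t)].

After assembling e^{tJ} and conjugating by P, we get:

e^{tA} =
  [exp(t), 0]
  [exp(t) - exp(-4*t), exp(-4*t)]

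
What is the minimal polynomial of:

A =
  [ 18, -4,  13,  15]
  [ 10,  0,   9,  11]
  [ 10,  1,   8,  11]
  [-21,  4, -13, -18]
x^4 - 8*x^3 - 9*x^2 + 108*x + 108

The characteristic polynomial is χ_A(x) = (x - 6)^2*(x + 1)*(x + 3), so the eigenvalues are known. The minimal polynomial is
  m_A(x) = Π_λ (x − λ)^{k_λ}
where k_λ is the size of the *largest* Jordan block for λ (equivalently, the smallest k with (A − λI)^k v = 0 for every generalised eigenvector v of λ).

  λ = -3: largest Jordan block has size 1, contributing (x + 3)
  λ = -1: largest Jordan block has size 1, contributing (x + 1)
  λ = 6: largest Jordan block has size 2, contributing (x − 6)^2

So m_A(x) = (x - 6)^2*(x + 1)*(x + 3) = x^4 - 8*x^3 - 9*x^2 + 108*x + 108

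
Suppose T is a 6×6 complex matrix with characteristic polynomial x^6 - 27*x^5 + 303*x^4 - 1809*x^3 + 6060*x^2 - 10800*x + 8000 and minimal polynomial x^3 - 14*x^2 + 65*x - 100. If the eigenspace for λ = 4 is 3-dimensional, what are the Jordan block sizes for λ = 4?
Block sizes for λ = 4: [1, 1, 1]

Step 1 — from the characteristic polynomial, algebraic multiplicity of λ = 4 is 3. From dim ker(T − (4)·I) = 3, there are exactly 3 Jordan blocks for λ = 4.
Step 2 — from the minimal polynomial, the factor (x − 4) tells us the largest block for λ = 4 has size 1.
Step 3 — with total size 3, 3 blocks, and largest block 1, the block sizes (in nonincreasing order) are [1, 1, 1].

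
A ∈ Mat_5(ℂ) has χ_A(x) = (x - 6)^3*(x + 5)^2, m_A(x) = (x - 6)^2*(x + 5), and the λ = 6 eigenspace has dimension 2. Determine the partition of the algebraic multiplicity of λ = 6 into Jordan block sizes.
Block sizes for λ = 6: [2, 1]

Step 1 — from the characteristic polynomial, algebraic multiplicity of λ = 6 is 3. From dim ker(A − (6)·I) = 2, there are exactly 2 Jordan blocks for λ = 6.
Step 2 — from the minimal polynomial, the factor (x − 6)^2 tells us the largest block for λ = 6 has size 2.
Step 3 — with total size 3, 2 blocks, and largest block 2, the block sizes (in nonincreasing order) are [2, 1].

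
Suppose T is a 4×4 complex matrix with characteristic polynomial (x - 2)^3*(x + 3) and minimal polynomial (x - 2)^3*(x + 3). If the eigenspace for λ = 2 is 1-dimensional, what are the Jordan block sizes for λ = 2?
Block sizes for λ = 2: [3]

Step 1 — from the characteristic polynomial, algebraic multiplicity of λ = 2 is 3. From dim ker(T − (2)·I) = 1, there are exactly 1 Jordan blocks for λ = 2.
Step 2 — from the minimal polynomial, the factor (x − 2)^3 tells us the largest block for λ = 2 has size 3.
Step 3 — with total size 3, 1 blocks, and largest block 3, the block sizes (in nonincreasing order) are [3].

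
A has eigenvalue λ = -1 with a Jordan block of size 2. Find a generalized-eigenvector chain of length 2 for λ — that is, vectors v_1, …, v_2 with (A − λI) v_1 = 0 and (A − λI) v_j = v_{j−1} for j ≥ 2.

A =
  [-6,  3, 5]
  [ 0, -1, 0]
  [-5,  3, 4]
A Jordan chain for λ = -1 of length 2:
v_1 = (-5, 0, -5)ᵀ
v_2 = (1, 0, 0)ᵀ

Let N = A − (-1)·I. We want v_2 with N^2 v_2 = 0 but N^1 v_2 ≠ 0; then v_{j-1} := N · v_j for j = 2, …, 2.

Pick v_2 = (1, 0, 0)ᵀ.
Then v_1 = N · v_2 = (-5, 0, -5)ᵀ.

Sanity check: (A − (-1)·I) v_1 = (0, 0, 0)ᵀ = 0. ✓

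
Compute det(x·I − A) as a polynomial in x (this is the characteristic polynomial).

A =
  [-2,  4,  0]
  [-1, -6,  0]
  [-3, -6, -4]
x^3 + 12*x^2 + 48*x + 64

Expanding det(x·I − A) (e.g. by cofactor expansion or by noting that A is similar to its Jordan form J, which has the same characteristic polynomial as A) gives
  χ_A(x) = x^3 + 12*x^2 + 48*x + 64
which factors as (x + 4)^3. The eigenvalues (with algebraic multiplicities) are λ = -4 with multiplicity 3.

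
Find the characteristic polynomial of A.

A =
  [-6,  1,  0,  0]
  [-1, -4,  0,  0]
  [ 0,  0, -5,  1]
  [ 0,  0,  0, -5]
x^4 + 20*x^3 + 150*x^2 + 500*x + 625

Expanding det(x·I − A) (e.g. by cofactor expansion or by noting that A is similar to its Jordan form J, which has the same characteristic polynomial as A) gives
  χ_A(x) = x^4 + 20*x^3 + 150*x^2 + 500*x + 625
which factors as (x + 5)^4. The eigenvalues (with algebraic multiplicities) are λ = -5 with multiplicity 4.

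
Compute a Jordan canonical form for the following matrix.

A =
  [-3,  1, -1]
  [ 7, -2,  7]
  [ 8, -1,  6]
J_2(-2) ⊕ J_1(5)

The characteristic polynomial is
  det(x·I − A) = x^3 - x^2 - 16*x - 20 = (x - 5)*(x + 2)^2

Eigenvalues and multiplicities (the geometric multiplicity of λ is n − rank(A − λI), which equals the number of Jordan blocks for λ):
  λ = -2: algebraic multiplicity = 2, geometric multiplicity = 1
  λ = 5: algebraic multiplicity = 1, geometric multiplicity = 1

Determining the block sizes for each eigenvalue:
  λ = -2: one block (gm = 1), so the single block has size am = 2 → block sizes [2]
  λ = 5: one block (gm = 1), so the single block has size am = 1 → block sizes [1]

Assembling the blocks gives a Jordan form
J =
  [-2,  1, 0]
  [ 0, -2, 0]
  [ 0,  0, 5]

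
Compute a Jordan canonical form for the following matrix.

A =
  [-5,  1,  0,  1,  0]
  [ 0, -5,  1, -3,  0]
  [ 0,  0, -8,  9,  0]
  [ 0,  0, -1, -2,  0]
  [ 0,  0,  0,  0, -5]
J_2(-5) ⊕ J_2(-5) ⊕ J_1(-5)

The characteristic polynomial is
  det(x·I − A) = x^5 + 25*x^4 + 250*x^3 + 1250*x^2 + 3125*x + 3125 = (x + 5)^5

Eigenvalues and multiplicities (the geometric multiplicity of λ is n − rank(A − λI), which equals the number of Jordan blocks for λ):
  λ = -5: algebraic multiplicity = 5, geometric multiplicity = 3

Determining the block sizes for each eigenvalue:
  λ = -5: with am = 5 and gm = 3, the partition is not yet determined (e.g. several partitions of 5 into 3 parts exist). Let N = A − (-5)·I. Computing rank(N^1) = 2, rank(N^2) = 0; the number of blocks of size ≥ j is rank(N^{j−1}) − rank(N^j), giving [3, 2]. So we have 2 block(s) of size 2, 1 block(s) of size 1 → block sizes [2, 2, 1]

Assembling the blocks gives a Jordan form
J =
  [-5,  1,  0,  0,  0]
  [ 0, -5,  0,  0,  0]
  [ 0,  0, -5,  1,  0]
  [ 0,  0,  0, -5,  0]
  [ 0,  0,  0,  0, -5]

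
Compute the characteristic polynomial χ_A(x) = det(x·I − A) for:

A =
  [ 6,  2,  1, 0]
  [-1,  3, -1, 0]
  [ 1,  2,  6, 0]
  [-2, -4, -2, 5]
x^4 - 20*x^3 + 150*x^2 - 500*x + 625

Expanding det(x·I − A) (e.g. by cofactor expansion or by noting that A is similar to its Jordan form J, which has the same characteristic polynomial as A) gives
  χ_A(x) = x^4 - 20*x^3 + 150*x^2 - 500*x + 625
which factors as (x - 5)^4. The eigenvalues (with algebraic multiplicities) are λ = 5 with multiplicity 4.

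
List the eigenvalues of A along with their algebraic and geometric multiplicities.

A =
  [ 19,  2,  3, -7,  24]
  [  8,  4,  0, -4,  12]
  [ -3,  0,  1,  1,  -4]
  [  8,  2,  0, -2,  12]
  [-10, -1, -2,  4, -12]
λ = 2: alg = 5, geom = 3

Step 1 — factor the characteristic polynomial to read off the algebraic multiplicities:
  χ_A(x) = (x - 2)^5

Step 2 — compute geometric multiplicities via the rank-nullity identity g(λ) = n − rank(A − λI):
  rank(A − (2)·I) = 2, so dim ker(A − (2)·I) = n − 2 = 3

Summary:
  λ = 2: algebraic multiplicity = 5, geometric multiplicity = 3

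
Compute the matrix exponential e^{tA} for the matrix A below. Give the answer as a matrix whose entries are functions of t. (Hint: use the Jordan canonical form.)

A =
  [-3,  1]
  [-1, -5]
e^{tA} =
  [t*exp(-4*t) + exp(-4*t), t*exp(-4*t)]
  [-t*exp(-4*t), -t*exp(-4*t) + exp(-4*t)]

Strategy: write A = P · J · P⁻¹ where J is a Jordan canonical form, so e^{tA} = P · e^{tJ} · P⁻¹, and e^{tJ} can be computed block-by-block.

A has Jordan form
J =
  [-4,  1]
  [ 0, -4]
(up to reordering of blocks).

Per-block formulas:
  For a 2×2 Jordan block J_2(-4): exp(t · J_2(-4)) = e^(-4t)·(I + t·N), where N is the 2×2 nilpotent shift.

After assembling e^{tJ} and conjugating by P, we get:

e^{tA} =
  [t*exp(-4*t) + exp(-4*t), t*exp(-4*t)]
  [-t*exp(-4*t), -t*exp(-4*t) + exp(-4*t)]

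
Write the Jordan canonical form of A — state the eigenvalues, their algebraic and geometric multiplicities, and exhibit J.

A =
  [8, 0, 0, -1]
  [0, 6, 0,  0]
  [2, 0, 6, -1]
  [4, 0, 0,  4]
J_2(6) ⊕ J_1(6) ⊕ J_1(6)

The characteristic polynomial is
  det(x·I − A) = x^4 - 24*x^3 + 216*x^2 - 864*x + 1296 = (x - 6)^4

Eigenvalues and multiplicities (the geometric multiplicity of λ is n − rank(A − λI), which equals the number of Jordan blocks for λ):
  λ = 6: algebraic multiplicity = 4, geometric multiplicity = 3

Determining the block sizes for each eigenvalue:
  λ = 6: 3 blocks summing to 4 forces exactly one block of size 2 and the rest size 1 → block sizes [2, 1, 1]

Assembling the blocks gives a Jordan form
J =
  [6, 1, 0, 0]
  [0, 6, 0, 0]
  [0, 0, 6, 0]
  [0, 0, 0, 6]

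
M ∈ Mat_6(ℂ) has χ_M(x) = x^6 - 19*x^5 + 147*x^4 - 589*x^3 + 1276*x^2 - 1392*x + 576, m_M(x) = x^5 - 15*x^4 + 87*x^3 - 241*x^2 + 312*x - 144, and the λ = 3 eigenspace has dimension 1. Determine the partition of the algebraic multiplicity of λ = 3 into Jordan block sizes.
Block sizes for λ = 3: [2]

Step 1 — from the characteristic polynomial, algebraic multiplicity of λ = 3 is 2. From dim ker(M − (3)·I) = 1, there are exactly 1 Jordan blocks for λ = 3.
Step 2 — from the minimal polynomial, the factor (x − 3)^2 tells us the largest block for λ = 3 has size 2.
Step 3 — with total size 2, 1 blocks, and largest block 2, the block sizes (in nonincreasing order) are [2].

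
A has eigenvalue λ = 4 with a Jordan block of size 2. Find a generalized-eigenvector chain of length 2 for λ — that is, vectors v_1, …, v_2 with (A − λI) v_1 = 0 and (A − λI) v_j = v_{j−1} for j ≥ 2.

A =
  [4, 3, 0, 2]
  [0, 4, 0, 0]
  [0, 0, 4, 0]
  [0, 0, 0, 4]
A Jordan chain for λ = 4 of length 2:
v_1 = (3, 0, 0, 0)ᵀ
v_2 = (0, 1, 0, 0)ᵀ

Let N = A − (4)·I. We want v_2 with N^2 v_2 = 0 but N^1 v_2 ≠ 0; then v_{j-1} := N · v_j for j = 2, …, 2.

Pick v_2 = (0, 1, 0, 0)ᵀ.
Then v_1 = N · v_2 = (3, 0, 0, 0)ᵀ.

Sanity check: (A − (4)·I) v_1 = (0, 0, 0, 0)ᵀ = 0. ✓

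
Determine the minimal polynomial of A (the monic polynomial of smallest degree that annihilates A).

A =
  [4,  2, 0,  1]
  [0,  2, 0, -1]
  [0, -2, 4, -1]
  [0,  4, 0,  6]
x^2 - 8*x + 16

The characteristic polynomial is χ_A(x) = (x - 4)^4, so the eigenvalues are known. The minimal polynomial is
  m_A(x) = Π_λ (x − λ)^{k_λ}
where k_λ is the size of the *largest* Jordan block for λ (equivalently, the smallest k with (A − λI)^k v = 0 for every generalised eigenvector v of λ).

  λ = 4: largest Jordan block has size 2, contributing (x − 4)^2

So m_A(x) = (x - 4)^2 = x^2 - 8*x + 16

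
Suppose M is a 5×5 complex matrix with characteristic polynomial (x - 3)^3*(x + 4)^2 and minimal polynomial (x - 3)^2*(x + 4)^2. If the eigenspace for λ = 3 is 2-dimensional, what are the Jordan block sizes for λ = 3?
Block sizes for λ = 3: [2, 1]

Step 1 — from the characteristic polynomial, algebraic multiplicity of λ = 3 is 3. From dim ker(M − (3)·I) = 2, there are exactly 2 Jordan blocks for λ = 3.
Step 2 — from the minimal polynomial, the factor (x − 3)^2 tells us the largest block for λ = 3 has size 2.
Step 3 — with total size 3, 2 blocks, and largest block 2, the block sizes (in nonincreasing order) are [2, 1].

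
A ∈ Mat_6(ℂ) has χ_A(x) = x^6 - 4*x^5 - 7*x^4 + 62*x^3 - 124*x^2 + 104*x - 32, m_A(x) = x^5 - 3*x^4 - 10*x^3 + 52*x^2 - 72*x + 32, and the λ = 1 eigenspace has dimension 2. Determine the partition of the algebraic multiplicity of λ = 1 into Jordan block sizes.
Block sizes for λ = 1: [1, 1]

Step 1 — from the characteristic polynomial, algebraic multiplicity of λ = 1 is 2. From dim ker(A − (1)·I) = 2, there are exactly 2 Jordan blocks for λ = 1.
Step 2 — from the minimal polynomial, the factor (x − 1) tells us the largest block for λ = 1 has size 1.
Step 3 — with total size 2, 2 blocks, and largest block 1, the block sizes (in nonincreasing order) are [1, 1].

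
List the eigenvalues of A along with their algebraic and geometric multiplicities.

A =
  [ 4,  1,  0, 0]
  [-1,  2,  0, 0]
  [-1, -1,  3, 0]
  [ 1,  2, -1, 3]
λ = 3: alg = 4, geom = 2

Step 1 — factor the characteristic polynomial to read off the algebraic multiplicities:
  χ_A(x) = (x - 3)^4

Step 2 — compute geometric multiplicities via the rank-nullity identity g(λ) = n − rank(A − λI):
  rank(A − (3)·I) = 2, so dim ker(A − (3)·I) = n − 2 = 2

Summary:
  λ = 3: algebraic multiplicity = 4, geometric multiplicity = 2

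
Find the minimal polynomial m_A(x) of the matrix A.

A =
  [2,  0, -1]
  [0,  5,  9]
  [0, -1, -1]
x^3 - 6*x^2 + 12*x - 8

The characteristic polynomial is χ_A(x) = (x - 2)^3, so the eigenvalues are known. The minimal polynomial is
  m_A(x) = Π_λ (x − λ)^{k_λ}
where k_λ is the size of the *largest* Jordan block for λ (equivalently, the smallest k with (A − λI)^k v = 0 for every generalised eigenvector v of λ).

  λ = 2: largest Jordan block has size 3, contributing (x − 2)^3

So m_A(x) = (x - 2)^3 = x^3 - 6*x^2 + 12*x - 8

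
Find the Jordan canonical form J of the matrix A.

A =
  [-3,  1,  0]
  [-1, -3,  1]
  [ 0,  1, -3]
J_3(-3)

The characteristic polynomial is
  det(x·I − A) = x^3 + 9*x^2 + 27*x + 27 = (x + 3)^3

Eigenvalues and multiplicities (the geometric multiplicity of λ is n − rank(A − λI), which equals the number of Jordan blocks for λ):
  λ = -3: algebraic multiplicity = 3, geometric multiplicity = 1

Determining the block sizes for each eigenvalue:
  λ = -3: one block (gm = 1), so the single block has size am = 3 → block sizes [3]

Assembling the blocks gives a Jordan form
J =
  [-3,  1,  0]
  [ 0, -3,  1]
  [ 0,  0, -3]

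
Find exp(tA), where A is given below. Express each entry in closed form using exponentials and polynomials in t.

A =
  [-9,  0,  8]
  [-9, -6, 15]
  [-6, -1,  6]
e^{tA} =
  [-6*t^2*exp(-3*t) - 6*t*exp(-3*t) + exp(-3*t), -4*t^2*exp(-3*t), 12*t^2*exp(-3*t) + 8*t*exp(-3*t)]
  [-9*t^2*exp(-3*t)/2 - 9*t*exp(-3*t), -3*t^2*exp(-3*t) - 3*t*exp(-3*t) + exp(-3*t), 9*t^2*exp(-3*t) + 15*t*exp(-3*t)]
  [-9*t^2*exp(-3*t)/2 - 6*t*exp(-3*t), -3*t^2*exp(-3*t) - t*exp(-3*t), 9*t^2*exp(-3*t) + 9*t*exp(-3*t) + exp(-3*t)]

Strategy: write A = P · J · P⁻¹ where J is a Jordan canonical form, so e^{tA} = P · e^{tJ} · P⁻¹, and e^{tJ} can be computed block-by-block.

A has Jordan form
J =
  [-3,  1,  0]
  [ 0, -3,  1]
  [ 0,  0, -3]
(up to reordering of blocks).

Per-block formulas:
  For a 3×3 Jordan block J_3(-3): exp(t · J_3(-3)) = e^(-3t)·(I + t·N + (t^2/2)·N^2), where N is the 3×3 nilpotent shift.

After assembling e^{tJ} and conjugating by P, we get:

e^{tA} =
  [-6*t^2*exp(-3*t) - 6*t*exp(-3*t) + exp(-3*t), -4*t^2*exp(-3*t), 12*t^2*exp(-3*t) + 8*t*exp(-3*t)]
  [-9*t^2*exp(-3*t)/2 - 9*t*exp(-3*t), -3*t^2*exp(-3*t) - 3*t*exp(-3*t) + exp(-3*t), 9*t^2*exp(-3*t) + 15*t*exp(-3*t)]
  [-9*t^2*exp(-3*t)/2 - 6*t*exp(-3*t), -3*t^2*exp(-3*t) - t*exp(-3*t), 9*t^2*exp(-3*t) + 9*t*exp(-3*t) + exp(-3*t)]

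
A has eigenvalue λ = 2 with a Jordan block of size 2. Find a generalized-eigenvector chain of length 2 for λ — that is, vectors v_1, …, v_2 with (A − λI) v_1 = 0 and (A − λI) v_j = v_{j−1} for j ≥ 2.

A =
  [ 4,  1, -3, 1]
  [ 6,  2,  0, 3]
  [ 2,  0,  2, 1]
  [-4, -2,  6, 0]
A Jordan chain for λ = 2 of length 2:
v_1 = (2, 6, 2, -4)ᵀ
v_2 = (1, 0, 0, 0)ᵀ

Let N = A − (2)·I. We want v_2 with N^2 v_2 = 0 but N^1 v_2 ≠ 0; then v_{j-1} := N · v_j for j = 2, …, 2.

Pick v_2 = (1, 0, 0, 0)ᵀ.
Then v_1 = N · v_2 = (2, 6, 2, -4)ᵀ.

Sanity check: (A − (2)·I) v_1 = (0, 0, 0, 0)ᵀ = 0. ✓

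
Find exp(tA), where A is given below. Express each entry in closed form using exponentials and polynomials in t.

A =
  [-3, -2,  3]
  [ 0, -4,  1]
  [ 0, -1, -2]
e^{tA} =
  [exp(-3*t), -t^2*exp(-3*t)/2 - 2*t*exp(-3*t), t^2*exp(-3*t)/2 + 3*t*exp(-3*t)]
  [0, -t*exp(-3*t) + exp(-3*t), t*exp(-3*t)]
  [0, -t*exp(-3*t), t*exp(-3*t) + exp(-3*t)]

Strategy: write A = P · J · P⁻¹ where J is a Jordan canonical form, so e^{tA} = P · e^{tJ} · P⁻¹, and e^{tJ} can be computed block-by-block.

A has Jordan form
J =
  [-3,  1,  0]
  [ 0, -3,  1]
  [ 0,  0, -3]
(up to reordering of blocks).

Per-block formulas:
  For a 3×3 Jordan block J_3(-3): exp(t · J_3(-3)) = e^(-3t)·(I + t·N + (t^2/2)·N^2), where N is the 3×3 nilpotent shift.

After assembling e^{tJ} and conjugating by P, we get:

e^{tA} =
  [exp(-3*t), -t^2*exp(-3*t)/2 - 2*t*exp(-3*t), t^2*exp(-3*t)/2 + 3*t*exp(-3*t)]
  [0, -t*exp(-3*t) + exp(-3*t), t*exp(-3*t)]
  [0, -t*exp(-3*t), t*exp(-3*t) + exp(-3*t)]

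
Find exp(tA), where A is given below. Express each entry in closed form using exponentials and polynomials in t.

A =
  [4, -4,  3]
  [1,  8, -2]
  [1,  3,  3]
e^{tA} =
  [-t*exp(5*t) + exp(5*t), t^2*exp(5*t)/2 - 4*t*exp(5*t), -t^2*exp(5*t)/2 + 3*t*exp(5*t)]
  [t*exp(5*t), -t^2*exp(5*t)/2 + 3*t*exp(5*t) + exp(5*t), t^2*exp(5*t)/2 - 2*t*exp(5*t)]
  [t*exp(5*t), -t^2*exp(5*t)/2 + 3*t*exp(5*t), t^2*exp(5*t)/2 - 2*t*exp(5*t) + exp(5*t)]

Strategy: write A = P · J · P⁻¹ where J is a Jordan canonical form, so e^{tA} = P · e^{tJ} · P⁻¹, and e^{tJ} can be computed block-by-block.

A has Jordan form
J =
  [5, 1, 0]
  [0, 5, 1]
  [0, 0, 5]
(up to reordering of blocks).

Per-block formulas:
  For a 3×3 Jordan block J_3(5): exp(t · J_3(5)) = e^(5t)·(I + t·N + (t^2/2)·N^2), where N is the 3×3 nilpotent shift.

After assembling e^{tJ} and conjugating by P, we get:

e^{tA} =
  [-t*exp(5*t) + exp(5*t), t^2*exp(5*t)/2 - 4*t*exp(5*t), -t^2*exp(5*t)/2 + 3*t*exp(5*t)]
  [t*exp(5*t), -t^2*exp(5*t)/2 + 3*t*exp(5*t) + exp(5*t), t^2*exp(5*t)/2 - 2*t*exp(5*t)]
  [t*exp(5*t), -t^2*exp(5*t)/2 + 3*t*exp(5*t), t^2*exp(5*t)/2 - 2*t*exp(5*t) + exp(5*t)]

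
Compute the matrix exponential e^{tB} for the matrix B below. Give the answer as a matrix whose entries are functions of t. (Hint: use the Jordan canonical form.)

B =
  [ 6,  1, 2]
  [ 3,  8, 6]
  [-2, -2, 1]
e^{tB} =
  [t*exp(5*t) + exp(5*t), t*exp(5*t), 2*t*exp(5*t)]
  [3*t*exp(5*t), 3*t*exp(5*t) + exp(5*t), 6*t*exp(5*t)]
  [-2*t*exp(5*t), -2*t*exp(5*t), -4*t*exp(5*t) + exp(5*t)]

Strategy: write B = P · J · P⁻¹ where J is a Jordan canonical form, so e^{tB} = P · e^{tJ} · P⁻¹, and e^{tJ} can be computed block-by-block.

B has Jordan form
J =
  [5, 1, 0]
  [0, 5, 0]
  [0, 0, 5]
(up to reordering of blocks).

Per-block formulas:
  For a 2×2 Jordan block J_2(5): exp(t · J_2(5)) = e^(5t)·(I + t·N), where N is the 2×2 nilpotent shift.
  For a 1×1 block at λ = 5: exp(t · [5]) = [e^(5t)].

After assembling e^{tJ} and conjugating by P, we get:

e^{tB} =
  [t*exp(5*t) + exp(5*t), t*exp(5*t), 2*t*exp(5*t)]
  [3*t*exp(5*t), 3*t*exp(5*t) + exp(5*t), 6*t*exp(5*t)]
  [-2*t*exp(5*t), -2*t*exp(5*t), -4*t*exp(5*t) + exp(5*t)]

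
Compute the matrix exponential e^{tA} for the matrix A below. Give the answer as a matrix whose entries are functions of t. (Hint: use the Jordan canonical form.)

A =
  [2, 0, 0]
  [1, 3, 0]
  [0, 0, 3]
e^{tA} =
  [exp(2*t), 0, 0]
  [exp(3*t) - exp(2*t), exp(3*t), 0]
  [0, 0, exp(3*t)]

Strategy: write A = P · J · P⁻¹ where J is a Jordan canonical form, so e^{tA} = P · e^{tJ} · P⁻¹, and e^{tJ} can be computed block-by-block.

A has Jordan form
J =
  [2, 0, 0]
  [0, 3, 0]
  [0, 0, 3]
(up to reordering of blocks).

Per-block formulas:
  For a 1×1 block at λ = 3: exp(t · [3]) = [e^(3t)].
  For a 1×1 block at λ = 2: exp(t · [2]) = [e^(2t)].

After assembling e^{tJ} and conjugating by P, we get:

e^{tA} =
  [exp(2*t), 0, 0]
  [exp(3*t) - exp(2*t), exp(3*t), 0]
  [0, 0, exp(3*t)]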